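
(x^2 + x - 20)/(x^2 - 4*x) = (x + 5)/x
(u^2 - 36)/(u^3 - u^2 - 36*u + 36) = 1/(u - 1)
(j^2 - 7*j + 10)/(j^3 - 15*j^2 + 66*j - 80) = 1/(j - 8)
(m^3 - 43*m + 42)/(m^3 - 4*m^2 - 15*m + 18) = (m + 7)/(m + 3)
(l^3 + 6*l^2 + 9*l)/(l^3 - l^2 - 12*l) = (l + 3)/(l - 4)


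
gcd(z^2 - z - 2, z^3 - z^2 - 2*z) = z^2 - z - 2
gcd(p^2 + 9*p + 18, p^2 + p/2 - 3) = 1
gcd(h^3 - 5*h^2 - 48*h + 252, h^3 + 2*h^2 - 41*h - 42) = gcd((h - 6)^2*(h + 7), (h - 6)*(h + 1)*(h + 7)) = h^2 + h - 42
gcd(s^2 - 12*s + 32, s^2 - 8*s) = s - 8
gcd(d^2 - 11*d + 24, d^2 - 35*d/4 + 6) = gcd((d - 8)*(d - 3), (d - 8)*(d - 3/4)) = d - 8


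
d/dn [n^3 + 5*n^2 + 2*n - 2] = 3*n^2 + 10*n + 2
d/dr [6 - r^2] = -2*r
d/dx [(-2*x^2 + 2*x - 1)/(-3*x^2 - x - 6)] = (8*x^2 + 18*x - 13)/(9*x^4 + 6*x^3 + 37*x^2 + 12*x + 36)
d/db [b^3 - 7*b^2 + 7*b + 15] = 3*b^2 - 14*b + 7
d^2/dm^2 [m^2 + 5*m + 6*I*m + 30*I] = 2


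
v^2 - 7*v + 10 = (v - 5)*(v - 2)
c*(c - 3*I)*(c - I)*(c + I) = c^4 - 3*I*c^3 + c^2 - 3*I*c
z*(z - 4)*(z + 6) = z^3 + 2*z^2 - 24*z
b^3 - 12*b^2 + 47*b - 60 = (b - 5)*(b - 4)*(b - 3)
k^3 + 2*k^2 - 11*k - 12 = (k - 3)*(k + 1)*(k + 4)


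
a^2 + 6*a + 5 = (a + 1)*(a + 5)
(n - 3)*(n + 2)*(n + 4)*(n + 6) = n^4 + 9*n^3 + 8*n^2 - 84*n - 144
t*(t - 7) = t^2 - 7*t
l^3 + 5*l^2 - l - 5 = (l - 1)*(l + 1)*(l + 5)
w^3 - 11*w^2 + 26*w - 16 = (w - 8)*(w - 2)*(w - 1)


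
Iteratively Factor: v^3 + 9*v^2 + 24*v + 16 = (v + 1)*(v^2 + 8*v + 16) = (v + 1)*(v + 4)*(v + 4)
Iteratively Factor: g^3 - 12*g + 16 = (g - 2)*(g^2 + 2*g - 8) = (g - 2)*(g + 4)*(g - 2)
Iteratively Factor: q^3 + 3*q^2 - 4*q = (q)*(q^2 + 3*q - 4) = q*(q + 4)*(q - 1)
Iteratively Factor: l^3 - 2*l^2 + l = (l - 1)*(l^2 - l) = (l - 1)^2*(l)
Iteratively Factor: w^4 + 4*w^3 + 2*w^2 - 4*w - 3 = (w + 1)*(w^3 + 3*w^2 - w - 3) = (w + 1)^2*(w^2 + 2*w - 3) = (w - 1)*(w + 1)^2*(w + 3)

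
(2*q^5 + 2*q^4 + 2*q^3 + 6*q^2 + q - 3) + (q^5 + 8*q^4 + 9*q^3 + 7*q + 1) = 3*q^5 + 10*q^4 + 11*q^3 + 6*q^2 + 8*q - 2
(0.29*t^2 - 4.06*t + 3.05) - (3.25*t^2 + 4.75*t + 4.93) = -2.96*t^2 - 8.81*t - 1.88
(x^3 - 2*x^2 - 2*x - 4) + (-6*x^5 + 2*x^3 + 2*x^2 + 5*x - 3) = -6*x^5 + 3*x^3 + 3*x - 7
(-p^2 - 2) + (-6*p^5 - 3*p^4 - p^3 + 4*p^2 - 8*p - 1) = -6*p^5 - 3*p^4 - p^3 + 3*p^2 - 8*p - 3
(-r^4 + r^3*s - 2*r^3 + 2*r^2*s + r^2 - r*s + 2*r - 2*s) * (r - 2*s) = -r^5 + 3*r^4*s - 2*r^4 - 2*r^3*s^2 + 6*r^3*s + r^3 - 4*r^2*s^2 - 3*r^2*s + 2*r^2 + 2*r*s^2 - 6*r*s + 4*s^2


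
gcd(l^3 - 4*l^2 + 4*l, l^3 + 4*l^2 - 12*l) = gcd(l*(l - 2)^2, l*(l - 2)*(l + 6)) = l^2 - 2*l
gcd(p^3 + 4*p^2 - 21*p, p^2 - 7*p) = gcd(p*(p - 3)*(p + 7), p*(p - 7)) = p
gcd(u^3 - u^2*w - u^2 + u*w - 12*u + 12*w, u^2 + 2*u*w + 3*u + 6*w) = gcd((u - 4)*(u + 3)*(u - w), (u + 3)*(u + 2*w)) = u + 3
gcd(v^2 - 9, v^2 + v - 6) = v + 3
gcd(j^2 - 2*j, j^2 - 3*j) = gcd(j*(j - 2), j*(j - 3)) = j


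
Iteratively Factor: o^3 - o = (o + 1)*(o^2 - o) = (o - 1)*(o + 1)*(o)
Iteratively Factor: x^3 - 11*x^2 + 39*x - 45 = (x - 3)*(x^2 - 8*x + 15) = (x - 5)*(x - 3)*(x - 3)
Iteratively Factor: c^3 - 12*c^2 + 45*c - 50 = (c - 5)*(c^2 - 7*c + 10) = (c - 5)^2*(c - 2)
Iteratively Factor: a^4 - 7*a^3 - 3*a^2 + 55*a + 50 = (a + 2)*(a^3 - 9*a^2 + 15*a + 25) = (a - 5)*(a + 2)*(a^2 - 4*a - 5) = (a - 5)^2*(a + 2)*(a + 1)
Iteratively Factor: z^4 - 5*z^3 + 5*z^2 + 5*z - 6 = (z - 3)*(z^3 - 2*z^2 - z + 2) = (z - 3)*(z - 2)*(z^2 - 1) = (z - 3)*(z - 2)*(z + 1)*(z - 1)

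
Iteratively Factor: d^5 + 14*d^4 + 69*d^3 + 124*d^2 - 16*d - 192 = (d + 4)*(d^4 + 10*d^3 + 29*d^2 + 8*d - 48) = (d + 4)^2*(d^3 + 6*d^2 + 5*d - 12) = (d + 3)*(d + 4)^2*(d^2 + 3*d - 4) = (d - 1)*(d + 3)*(d + 4)^2*(d + 4)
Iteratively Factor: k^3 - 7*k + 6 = (k + 3)*(k^2 - 3*k + 2) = (k - 1)*(k + 3)*(k - 2)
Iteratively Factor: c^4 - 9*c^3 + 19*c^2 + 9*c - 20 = (c - 1)*(c^3 - 8*c^2 + 11*c + 20) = (c - 1)*(c + 1)*(c^2 - 9*c + 20) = (c - 4)*(c - 1)*(c + 1)*(c - 5)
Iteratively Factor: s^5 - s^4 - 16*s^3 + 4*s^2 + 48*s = (s + 3)*(s^4 - 4*s^3 - 4*s^2 + 16*s) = (s - 4)*(s + 3)*(s^3 - 4*s) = s*(s - 4)*(s + 3)*(s^2 - 4) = s*(s - 4)*(s + 2)*(s + 3)*(s - 2)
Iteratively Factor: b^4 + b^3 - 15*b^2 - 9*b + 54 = (b - 2)*(b^3 + 3*b^2 - 9*b - 27) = (b - 3)*(b - 2)*(b^2 + 6*b + 9) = (b - 3)*(b - 2)*(b + 3)*(b + 3)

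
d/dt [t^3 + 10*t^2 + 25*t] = 3*t^2 + 20*t + 25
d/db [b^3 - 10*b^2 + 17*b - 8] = 3*b^2 - 20*b + 17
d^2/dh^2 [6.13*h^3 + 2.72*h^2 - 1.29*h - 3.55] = 36.78*h + 5.44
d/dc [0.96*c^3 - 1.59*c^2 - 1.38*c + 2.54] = 2.88*c^2 - 3.18*c - 1.38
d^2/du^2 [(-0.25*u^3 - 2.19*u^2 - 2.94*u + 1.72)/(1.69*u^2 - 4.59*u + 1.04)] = (8.88178419700125e-16*u^5 - 7.105427357601e-15*u^4 - 60.425216*u^3 + 59.730216*u^2 - 50.671608*u + 33.621944)/(4.826809*u^6 - 39.328497*u^5 + 115.726299*u^4 - 145.106883*u^3 + 71.216184*u^2 - 14.893632*u + 1.124864)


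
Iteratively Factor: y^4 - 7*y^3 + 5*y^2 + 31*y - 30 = (y - 1)*(y^3 - 6*y^2 - y + 30) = (y - 1)*(y + 2)*(y^2 - 8*y + 15) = (y - 3)*(y - 1)*(y + 2)*(y - 5)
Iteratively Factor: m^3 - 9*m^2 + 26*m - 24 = (m - 3)*(m^2 - 6*m + 8) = (m - 3)*(m - 2)*(m - 4)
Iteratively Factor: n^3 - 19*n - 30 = (n + 3)*(n^2 - 3*n - 10) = (n - 5)*(n + 3)*(n + 2)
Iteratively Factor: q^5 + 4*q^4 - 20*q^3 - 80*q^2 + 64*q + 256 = (q + 4)*(q^4 - 20*q^2 + 64) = (q - 4)*(q + 4)*(q^3 + 4*q^2 - 4*q - 16) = (q - 4)*(q - 2)*(q + 4)*(q^2 + 6*q + 8) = (q - 4)*(q - 2)*(q + 4)^2*(q + 2)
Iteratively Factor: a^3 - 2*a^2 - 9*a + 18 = (a - 2)*(a^2 - 9) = (a - 3)*(a - 2)*(a + 3)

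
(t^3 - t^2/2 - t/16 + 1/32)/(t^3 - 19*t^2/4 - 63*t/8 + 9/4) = (8*t^2 - 2*t - 1)/(4*(2*t^2 - 9*t - 18))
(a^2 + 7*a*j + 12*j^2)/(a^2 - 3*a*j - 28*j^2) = (a + 3*j)/(a - 7*j)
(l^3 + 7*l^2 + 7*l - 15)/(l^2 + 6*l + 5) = (l^2 + 2*l - 3)/(l + 1)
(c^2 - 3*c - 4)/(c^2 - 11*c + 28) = (c + 1)/(c - 7)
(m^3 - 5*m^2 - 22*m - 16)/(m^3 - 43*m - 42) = (m^2 - 6*m - 16)/(m^2 - m - 42)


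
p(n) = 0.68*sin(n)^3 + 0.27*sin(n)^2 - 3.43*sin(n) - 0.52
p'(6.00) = -3.29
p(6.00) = 0.44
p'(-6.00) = -3.00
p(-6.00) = -1.44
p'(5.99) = -3.27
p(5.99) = 0.48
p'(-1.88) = 0.64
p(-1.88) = 2.40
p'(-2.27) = 1.70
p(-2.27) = 1.96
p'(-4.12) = 0.88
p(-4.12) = -2.79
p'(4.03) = 1.65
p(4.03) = 1.99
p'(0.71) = -1.68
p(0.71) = -2.45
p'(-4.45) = 0.26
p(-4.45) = -2.97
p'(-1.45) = -0.24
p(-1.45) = 2.49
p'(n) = 2.04*sin(n)^2*cos(n) + 0.54*sin(n)*cos(n) - 3.43*cos(n) = (2.04*sin(n)^2 + 0.54*sin(n) - 3.43)*cos(n)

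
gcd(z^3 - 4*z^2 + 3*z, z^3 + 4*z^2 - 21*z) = z^2 - 3*z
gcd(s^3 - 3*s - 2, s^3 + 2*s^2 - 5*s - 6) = s^2 - s - 2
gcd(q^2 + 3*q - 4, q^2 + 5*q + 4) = q + 4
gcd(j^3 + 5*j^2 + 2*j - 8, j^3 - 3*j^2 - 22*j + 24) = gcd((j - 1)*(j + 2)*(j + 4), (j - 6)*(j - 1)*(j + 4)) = j^2 + 3*j - 4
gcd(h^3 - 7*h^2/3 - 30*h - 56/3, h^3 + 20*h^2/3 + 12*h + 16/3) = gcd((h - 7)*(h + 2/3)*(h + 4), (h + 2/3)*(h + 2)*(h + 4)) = h^2 + 14*h/3 + 8/3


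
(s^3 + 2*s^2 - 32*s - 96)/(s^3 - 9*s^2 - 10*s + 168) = (s + 4)/(s - 7)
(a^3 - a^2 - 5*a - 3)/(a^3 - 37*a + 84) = (a^2 + 2*a + 1)/(a^2 + 3*a - 28)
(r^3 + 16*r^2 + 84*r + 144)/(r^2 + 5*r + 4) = (r^2 + 12*r + 36)/(r + 1)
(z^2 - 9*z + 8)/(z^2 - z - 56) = (z - 1)/(z + 7)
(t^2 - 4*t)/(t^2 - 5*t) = (t - 4)/(t - 5)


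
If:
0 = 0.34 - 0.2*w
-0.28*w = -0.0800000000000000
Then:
No Solution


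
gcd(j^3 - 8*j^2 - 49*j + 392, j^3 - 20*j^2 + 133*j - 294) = j - 7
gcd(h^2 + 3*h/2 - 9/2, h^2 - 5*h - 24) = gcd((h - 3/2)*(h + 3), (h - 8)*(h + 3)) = h + 3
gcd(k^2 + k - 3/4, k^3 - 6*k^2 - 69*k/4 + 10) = k - 1/2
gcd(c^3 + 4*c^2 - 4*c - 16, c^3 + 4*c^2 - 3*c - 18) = c - 2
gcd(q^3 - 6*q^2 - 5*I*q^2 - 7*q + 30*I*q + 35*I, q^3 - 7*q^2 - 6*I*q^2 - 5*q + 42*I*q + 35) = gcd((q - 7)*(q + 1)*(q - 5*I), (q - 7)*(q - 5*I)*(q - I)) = q^2 + q*(-7 - 5*I) + 35*I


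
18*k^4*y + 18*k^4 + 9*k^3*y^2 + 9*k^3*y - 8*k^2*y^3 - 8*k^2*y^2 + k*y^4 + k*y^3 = (-6*k + y)*(-3*k + y)*(k + y)*(k*y + k)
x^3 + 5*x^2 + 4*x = x*(x + 1)*(x + 4)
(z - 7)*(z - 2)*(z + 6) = z^3 - 3*z^2 - 40*z + 84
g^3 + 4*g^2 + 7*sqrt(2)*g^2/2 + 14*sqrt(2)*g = g*(g + 4)*(g + 7*sqrt(2)/2)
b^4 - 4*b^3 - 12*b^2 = b^2*(b - 6)*(b + 2)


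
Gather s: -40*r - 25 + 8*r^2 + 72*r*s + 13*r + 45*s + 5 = 8*r^2 - 27*r + s*(72*r + 45) - 20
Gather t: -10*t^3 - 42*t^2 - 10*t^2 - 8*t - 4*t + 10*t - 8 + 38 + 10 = -10*t^3 - 52*t^2 - 2*t + 40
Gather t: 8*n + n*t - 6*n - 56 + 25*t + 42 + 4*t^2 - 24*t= 2*n + 4*t^2 + t*(n + 1) - 14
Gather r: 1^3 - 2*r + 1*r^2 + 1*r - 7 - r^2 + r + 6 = 0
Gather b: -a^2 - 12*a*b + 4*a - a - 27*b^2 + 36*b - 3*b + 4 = -a^2 + 3*a - 27*b^2 + b*(33 - 12*a) + 4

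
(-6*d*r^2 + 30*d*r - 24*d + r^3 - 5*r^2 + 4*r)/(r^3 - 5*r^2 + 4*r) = (-6*d + r)/r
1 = 1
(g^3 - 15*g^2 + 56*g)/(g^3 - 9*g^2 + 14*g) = (g - 8)/(g - 2)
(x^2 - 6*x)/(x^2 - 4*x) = (x - 6)/(x - 4)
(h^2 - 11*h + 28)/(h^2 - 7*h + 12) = (h - 7)/(h - 3)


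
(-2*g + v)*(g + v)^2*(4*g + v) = -8*g^4 - 14*g^3*v - 3*g^2*v^2 + 4*g*v^3 + v^4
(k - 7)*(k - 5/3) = k^2 - 26*k/3 + 35/3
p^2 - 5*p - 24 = (p - 8)*(p + 3)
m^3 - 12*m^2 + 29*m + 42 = (m - 7)*(m - 6)*(m + 1)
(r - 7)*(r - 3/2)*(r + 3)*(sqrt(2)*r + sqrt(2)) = sqrt(2)*r^4 - 9*sqrt(2)*r^3/2 - 41*sqrt(2)*r^2/2 + 33*sqrt(2)*r/2 + 63*sqrt(2)/2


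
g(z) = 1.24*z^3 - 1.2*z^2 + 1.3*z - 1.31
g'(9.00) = 281.02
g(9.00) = 817.15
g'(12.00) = 508.18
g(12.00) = 1984.21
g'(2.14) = 13.20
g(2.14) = 8.13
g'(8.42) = 244.83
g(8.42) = 664.78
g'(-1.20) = 9.54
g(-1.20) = -6.74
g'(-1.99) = 20.81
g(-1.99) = -18.42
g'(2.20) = 14.02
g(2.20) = 8.95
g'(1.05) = 2.88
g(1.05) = 0.17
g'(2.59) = 20.04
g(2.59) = 15.55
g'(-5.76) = 138.54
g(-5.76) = -285.58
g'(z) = 3.72*z^2 - 2.4*z + 1.3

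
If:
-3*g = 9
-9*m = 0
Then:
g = -3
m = 0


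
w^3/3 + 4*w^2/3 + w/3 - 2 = (w/3 + 1)*(w - 1)*(w + 2)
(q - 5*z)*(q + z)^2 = q^3 - 3*q^2*z - 9*q*z^2 - 5*z^3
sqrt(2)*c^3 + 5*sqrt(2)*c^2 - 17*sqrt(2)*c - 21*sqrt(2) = (c - 3)*(c + 7)*(sqrt(2)*c + sqrt(2))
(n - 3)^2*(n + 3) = n^3 - 3*n^2 - 9*n + 27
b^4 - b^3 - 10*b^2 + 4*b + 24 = (b - 3)*(b - 2)*(b + 2)^2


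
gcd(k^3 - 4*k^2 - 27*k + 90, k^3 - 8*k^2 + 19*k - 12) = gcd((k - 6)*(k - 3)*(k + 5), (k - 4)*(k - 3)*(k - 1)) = k - 3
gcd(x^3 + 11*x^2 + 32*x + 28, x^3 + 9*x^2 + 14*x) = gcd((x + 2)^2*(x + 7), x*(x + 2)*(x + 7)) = x^2 + 9*x + 14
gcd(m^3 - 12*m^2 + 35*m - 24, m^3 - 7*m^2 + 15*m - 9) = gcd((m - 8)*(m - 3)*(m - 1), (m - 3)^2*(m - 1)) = m^2 - 4*m + 3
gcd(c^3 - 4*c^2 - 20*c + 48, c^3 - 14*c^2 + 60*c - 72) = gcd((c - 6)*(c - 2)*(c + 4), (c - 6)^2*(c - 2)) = c^2 - 8*c + 12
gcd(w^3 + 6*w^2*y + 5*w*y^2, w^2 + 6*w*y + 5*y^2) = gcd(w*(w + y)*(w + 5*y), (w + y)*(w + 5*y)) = w^2 + 6*w*y + 5*y^2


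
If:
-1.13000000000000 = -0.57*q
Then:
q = 1.98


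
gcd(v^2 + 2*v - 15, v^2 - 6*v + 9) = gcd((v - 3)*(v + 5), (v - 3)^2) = v - 3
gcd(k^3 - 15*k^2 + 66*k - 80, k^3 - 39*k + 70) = k^2 - 7*k + 10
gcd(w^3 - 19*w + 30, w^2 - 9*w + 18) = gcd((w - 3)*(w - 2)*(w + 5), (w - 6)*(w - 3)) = w - 3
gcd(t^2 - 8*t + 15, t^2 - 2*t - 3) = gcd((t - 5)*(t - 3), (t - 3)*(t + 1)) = t - 3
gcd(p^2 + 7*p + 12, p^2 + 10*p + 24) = p + 4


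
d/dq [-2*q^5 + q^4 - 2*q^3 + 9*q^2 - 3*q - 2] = -10*q^4 + 4*q^3 - 6*q^2 + 18*q - 3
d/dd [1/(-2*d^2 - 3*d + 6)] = (4*d + 3)/(2*d^2 + 3*d - 6)^2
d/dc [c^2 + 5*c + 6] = 2*c + 5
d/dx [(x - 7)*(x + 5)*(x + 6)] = 3*x^2 + 8*x - 47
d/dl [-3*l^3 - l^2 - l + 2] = -9*l^2 - 2*l - 1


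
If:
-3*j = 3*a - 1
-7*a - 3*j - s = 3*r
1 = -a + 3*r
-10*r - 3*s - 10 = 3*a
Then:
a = 11/13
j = -20/39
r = 8/13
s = -81/13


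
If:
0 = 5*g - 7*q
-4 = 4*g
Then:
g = -1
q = -5/7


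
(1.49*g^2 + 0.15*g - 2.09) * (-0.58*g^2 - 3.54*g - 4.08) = -0.8642*g^4 - 5.3616*g^3 - 5.398*g^2 + 6.7866*g + 8.5272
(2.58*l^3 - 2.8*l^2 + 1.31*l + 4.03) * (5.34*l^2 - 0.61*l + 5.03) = 13.7772*l^5 - 16.5258*l^4 + 21.6808*l^3 + 6.6371*l^2 + 4.131*l + 20.2709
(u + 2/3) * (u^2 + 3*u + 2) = u^3 + 11*u^2/3 + 4*u + 4/3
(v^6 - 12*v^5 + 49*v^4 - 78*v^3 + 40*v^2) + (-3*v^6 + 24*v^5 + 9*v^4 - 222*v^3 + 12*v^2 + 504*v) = -2*v^6 + 12*v^5 + 58*v^4 - 300*v^3 + 52*v^2 + 504*v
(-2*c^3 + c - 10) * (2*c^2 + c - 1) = -4*c^5 - 2*c^4 + 4*c^3 - 19*c^2 - 11*c + 10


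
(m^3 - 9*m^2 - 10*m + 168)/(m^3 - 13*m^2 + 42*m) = (m + 4)/m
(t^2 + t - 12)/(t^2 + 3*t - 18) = (t + 4)/(t + 6)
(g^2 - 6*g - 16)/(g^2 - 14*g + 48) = (g + 2)/(g - 6)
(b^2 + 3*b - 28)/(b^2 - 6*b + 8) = (b + 7)/(b - 2)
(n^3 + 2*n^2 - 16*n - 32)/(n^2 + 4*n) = n - 2 - 8/n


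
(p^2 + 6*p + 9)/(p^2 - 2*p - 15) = (p + 3)/(p - 5)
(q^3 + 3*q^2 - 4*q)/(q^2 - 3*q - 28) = q*(q - 1)/(q - 7)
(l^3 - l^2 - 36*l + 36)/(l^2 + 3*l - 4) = (l^2 - 36)/(l + 4)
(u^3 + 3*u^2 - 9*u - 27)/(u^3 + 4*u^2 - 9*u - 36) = (u + 3)/(u + 4)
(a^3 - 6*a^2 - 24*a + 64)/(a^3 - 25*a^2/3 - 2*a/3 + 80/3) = 3*(a + 4)/(3*a + 5)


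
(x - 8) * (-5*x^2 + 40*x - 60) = -5*x^3 + 80*x^2 - 380*x + 480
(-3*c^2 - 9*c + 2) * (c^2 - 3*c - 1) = -3*c^4 + 32*c^2 + 3*c - 2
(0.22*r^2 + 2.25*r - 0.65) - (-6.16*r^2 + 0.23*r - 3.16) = 6.38*r^2 + 2.02*r + 2.51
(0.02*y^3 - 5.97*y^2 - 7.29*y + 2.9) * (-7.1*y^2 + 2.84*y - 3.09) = -0.142*y^5 + 42.4438*y^4 + 34.7424*y^3 - 22.8463*y^2 + 30.7621*y - 8.961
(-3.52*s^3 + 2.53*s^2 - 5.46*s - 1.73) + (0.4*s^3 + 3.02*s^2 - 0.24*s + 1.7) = -3.12*s^3 + 5.55*s^2 - 5.7*s - 0.03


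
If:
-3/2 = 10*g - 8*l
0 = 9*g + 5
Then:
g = -5/9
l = -73/144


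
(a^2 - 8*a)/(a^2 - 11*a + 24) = a/(a - 3)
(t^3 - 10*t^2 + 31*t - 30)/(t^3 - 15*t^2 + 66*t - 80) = (t - 3)/(t - 8)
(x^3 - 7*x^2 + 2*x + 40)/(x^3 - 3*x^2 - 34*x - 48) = (x^2 - 9*x + 20)/(x^2 - 5*x - 24)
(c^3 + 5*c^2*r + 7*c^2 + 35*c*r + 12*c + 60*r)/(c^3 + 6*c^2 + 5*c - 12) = (c + 5*r)/(c - 1)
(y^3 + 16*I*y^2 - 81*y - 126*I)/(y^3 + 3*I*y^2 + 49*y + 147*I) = (y + 6*I)/(y - 7*I)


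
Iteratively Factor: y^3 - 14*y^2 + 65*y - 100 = (y - 5)*(y^2 - 9*y + 20) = (y - 5)*(y - 4)*(y - 5)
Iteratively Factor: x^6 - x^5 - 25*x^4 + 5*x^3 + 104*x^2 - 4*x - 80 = (x + 1)*(x^5 - 2*x^4 - 23*x^3 + 28*x^2 + 76*x - 80) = (x - 5)*(x + 1)*(x^4 + 3*x^3 - 8*x^2 - 12*x + 16) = (x - 5)*(x + 1)*(x + 2)*(x^3 + x^2 - 10*x + 8) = (x - 5)*(x + 1)*(x + 2)*(x + 4)*(x^2 - 3*x + 2) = (x - 5)*(x - 1)*(x + 1)*(x + 2)*(x + 4)*(x - 2)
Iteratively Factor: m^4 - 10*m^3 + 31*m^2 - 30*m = (m)*(m^3 - 10*m^2 + 31*m - 30) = m*(m - 3)*(m^2 - 7*m + 10) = m*(m - 3)*(m - 2)*(m - 5)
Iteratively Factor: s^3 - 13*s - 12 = (s + 3)*(s^2 - 3*s - 4) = (s + 1)*(s + 3)*(s - 4)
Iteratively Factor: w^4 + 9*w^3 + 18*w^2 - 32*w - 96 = (w + 4)*(w^3 + 5*w^2 - 2*w - 24) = (w - 2)*(w + 4)*(w^2 + 7*w + 12) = (w - 2)*(w + 3)*(w + 4)*(w + 4)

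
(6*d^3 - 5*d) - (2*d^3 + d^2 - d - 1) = 4*d^3 - d^2 - 4*d + 1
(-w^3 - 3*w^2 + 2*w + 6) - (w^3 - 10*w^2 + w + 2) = -2*w^3 + 7*w^2 + w + 4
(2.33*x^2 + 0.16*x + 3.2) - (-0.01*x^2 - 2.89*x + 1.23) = 2.34*x^2 + 3.05*x + 1.97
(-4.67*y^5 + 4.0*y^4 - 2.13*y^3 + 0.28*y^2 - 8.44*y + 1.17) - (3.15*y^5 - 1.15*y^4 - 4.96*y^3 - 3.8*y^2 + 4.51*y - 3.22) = -7.82*y^5 + 5.15*y^4 + 2.83*y^3 + 4.08*y^2 - 12.95*y + 4.39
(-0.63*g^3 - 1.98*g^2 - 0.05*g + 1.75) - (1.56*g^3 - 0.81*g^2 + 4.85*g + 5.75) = -2.19*g^3 - 1.17*g^2 - 4.9*g - 4.0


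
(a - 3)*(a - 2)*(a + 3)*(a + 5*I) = a^4 - 2*a^3 + 5*I*a^3 - 9*a^2 - 10*I*a^2 + 18*a - 45*I*a + 90*I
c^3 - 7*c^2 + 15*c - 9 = (c - 3)^2*(c - 1)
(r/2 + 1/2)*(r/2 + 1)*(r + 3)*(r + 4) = r^4/4 + 5*r^3/2 + 35*r^2/4 + 25*r/2 + 6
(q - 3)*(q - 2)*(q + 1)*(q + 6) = q^4 + 2*q^3 - 23*q^2 + 12*q + 36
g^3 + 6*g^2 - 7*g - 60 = (g - 3)*(g + 4)*(g + 5)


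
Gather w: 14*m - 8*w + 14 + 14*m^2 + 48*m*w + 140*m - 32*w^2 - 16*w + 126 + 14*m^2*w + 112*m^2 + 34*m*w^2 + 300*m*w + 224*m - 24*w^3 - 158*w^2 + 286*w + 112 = 126*m^2 + 378*m - 24*w^3 + w^2*(34*m - 190) + w*(14*m^2 + 348*m + 262) + 252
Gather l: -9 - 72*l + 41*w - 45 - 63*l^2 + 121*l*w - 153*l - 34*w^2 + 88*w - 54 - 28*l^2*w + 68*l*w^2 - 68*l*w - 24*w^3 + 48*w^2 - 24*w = l^2*(-28*w - 63) + l*(68*w^2 + 53*w - 225) - 24*w^3 + 14*w^2 + 105*w - 108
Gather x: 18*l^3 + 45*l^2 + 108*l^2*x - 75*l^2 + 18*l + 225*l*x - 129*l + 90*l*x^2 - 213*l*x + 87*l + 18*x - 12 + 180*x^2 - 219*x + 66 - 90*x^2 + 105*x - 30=18*l^3 - 30*l^2 - 24*l + x^2*(90*l + 90) + x*(108*l^2 + 12*l - 96) + 24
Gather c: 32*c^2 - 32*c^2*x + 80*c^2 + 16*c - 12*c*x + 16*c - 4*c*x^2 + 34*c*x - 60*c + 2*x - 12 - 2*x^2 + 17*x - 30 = c^2*(112 - 32*x) + c*(-4*x^2 + 22*x - 28) - 2*x^2 + 19*x - 42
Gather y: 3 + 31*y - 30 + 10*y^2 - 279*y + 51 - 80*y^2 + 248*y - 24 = -70*y^2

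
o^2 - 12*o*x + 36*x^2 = (o - 6*x)^2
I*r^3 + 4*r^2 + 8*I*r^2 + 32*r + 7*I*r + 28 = (r + 7)*(r - 4*I)*(I*r + I)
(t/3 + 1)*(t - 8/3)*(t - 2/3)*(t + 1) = t^4/3 + 2*t^3/9 - 77*t^2/27 - 26*t/27 + 16/9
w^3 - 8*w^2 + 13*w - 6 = (w - 6)*(w - 1)^2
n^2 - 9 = (n - 3)*(n + 3)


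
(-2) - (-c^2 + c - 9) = c^2 - c + 7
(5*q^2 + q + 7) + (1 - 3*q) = 5*q^2 - 2*q + 8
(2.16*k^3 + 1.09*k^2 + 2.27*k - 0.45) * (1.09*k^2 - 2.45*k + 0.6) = 2.3544*k^5 - 4.1039*k^4 + 1.0998*k^3 - 5.398*k^2 + 2.4645*k - 0.27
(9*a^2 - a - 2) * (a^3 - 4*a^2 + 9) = 9*a^5 - 37*a^4 + 2*a^3 + 89*a^2 - 9*a - 18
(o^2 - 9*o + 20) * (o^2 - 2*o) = o^4 - 11*o^3 + 38*o^2 - 40*o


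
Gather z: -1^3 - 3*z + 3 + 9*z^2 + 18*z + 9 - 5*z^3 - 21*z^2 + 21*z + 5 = -5*z^3 - 12*z^2 + 36*z + 16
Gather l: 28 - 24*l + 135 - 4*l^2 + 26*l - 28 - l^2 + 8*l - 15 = -5*l^2 + 10*l + 120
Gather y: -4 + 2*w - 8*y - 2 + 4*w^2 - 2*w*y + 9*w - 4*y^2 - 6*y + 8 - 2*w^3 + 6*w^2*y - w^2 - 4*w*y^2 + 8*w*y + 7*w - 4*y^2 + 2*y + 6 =-2*w^3 + 3*w^2 + 18*w + y^2*(-4*w - 8) + y*(6*w^2 + 6*w - 12) + 8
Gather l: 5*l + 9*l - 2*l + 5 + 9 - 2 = 12*l + 12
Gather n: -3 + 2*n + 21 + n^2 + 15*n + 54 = n^2 + 17*n + 72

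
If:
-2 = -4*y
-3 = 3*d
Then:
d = -1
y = 1/2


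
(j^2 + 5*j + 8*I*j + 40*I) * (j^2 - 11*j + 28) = j^4 - 6*j^3 + 8*I*j^3 - 27*j^2 - 48*I*j^2 + 140*j - 216*I*j + 1120*I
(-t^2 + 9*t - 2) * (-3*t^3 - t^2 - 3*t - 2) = 3*t^5 - 26*t^4 - 23*t^2 - 12*t + 4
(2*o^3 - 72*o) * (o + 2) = 2*o^4 + 4*o^3 - 72*o^2 - 144*o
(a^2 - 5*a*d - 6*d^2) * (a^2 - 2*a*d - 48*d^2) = a^4 - 7*a^3*d - 44*a^2*d^2 + 252*a*d^3 + 288*d^4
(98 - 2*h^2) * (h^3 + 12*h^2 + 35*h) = -2*h^5 - 24*h^4 + 28*h^3 + 1176*h^2 + 3430*h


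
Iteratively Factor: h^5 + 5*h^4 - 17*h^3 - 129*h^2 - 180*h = (h)*(h^4 + 5*h^3 - 17*h^2 - 129*h - 180) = h*(h + 4)*(h^3 + h^2 - 21*h - 45) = h*(h - 5)*(h + 4)*(h^2 + 6*h + 9) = h*(h - 5)*(h + 3)*(h + 4)*(h + 3)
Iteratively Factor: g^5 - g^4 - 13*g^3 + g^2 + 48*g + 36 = (g + 2)*(g^4 - 3*g^3 - 7*g^2 + 15*g + 18) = (g + 2)^2*(g^3 - 5*g^2 + 3*g + 9) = (g + 1)*(g + 2)^2*(g^2 - 6*g + 9) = (g - 3)*(g + 1)*(g + 2)^2*(g - 3)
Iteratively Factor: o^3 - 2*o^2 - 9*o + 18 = (o + 3)*(o^2 - 5*o + 6) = (o - 2)*(o + 3)*(o - 3)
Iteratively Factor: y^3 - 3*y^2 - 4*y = (y - 4)*(y^2 + y) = y*(y - 4)*(y + 1)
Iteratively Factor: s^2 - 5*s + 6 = (s - 2)*(s - 3)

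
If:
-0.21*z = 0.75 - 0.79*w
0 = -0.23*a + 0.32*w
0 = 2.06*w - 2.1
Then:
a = 1.42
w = 1.02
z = 0.26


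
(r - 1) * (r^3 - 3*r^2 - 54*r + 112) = r^4 - 4*r^3 - 51*r^2 + 166*r - 112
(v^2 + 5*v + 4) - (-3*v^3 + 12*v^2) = 3*v^3 - 11*v^2 + 5*v + 4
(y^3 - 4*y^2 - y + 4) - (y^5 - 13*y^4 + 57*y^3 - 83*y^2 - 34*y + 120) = -y^5 + 13*y^4 - 56*y^3 + 79*y^2 + 33*y - 116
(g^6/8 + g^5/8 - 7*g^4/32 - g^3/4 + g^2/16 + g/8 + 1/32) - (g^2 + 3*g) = g^6/8 + g^5/8 - 7*g^4/32 - g^3/4 - 15*g^2/16 - 23*g/8 + 1/32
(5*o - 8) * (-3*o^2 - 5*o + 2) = -15*o^3 - o^2 + 50*o - 16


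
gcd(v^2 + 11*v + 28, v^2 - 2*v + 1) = 1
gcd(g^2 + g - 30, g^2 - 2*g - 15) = g - 5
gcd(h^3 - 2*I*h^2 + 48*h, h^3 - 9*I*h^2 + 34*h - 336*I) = h^2 - 2*I*h + 48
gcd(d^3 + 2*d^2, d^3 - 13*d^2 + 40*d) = d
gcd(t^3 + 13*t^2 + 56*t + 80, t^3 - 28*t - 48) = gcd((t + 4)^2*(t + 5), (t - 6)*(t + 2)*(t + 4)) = t + 4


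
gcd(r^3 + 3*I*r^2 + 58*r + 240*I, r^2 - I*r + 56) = r - 8*I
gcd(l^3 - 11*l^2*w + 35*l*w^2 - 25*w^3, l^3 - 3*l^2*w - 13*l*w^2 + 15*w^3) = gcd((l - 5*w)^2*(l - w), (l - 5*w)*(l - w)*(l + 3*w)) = l^2 - 6*l*w + 5*w^2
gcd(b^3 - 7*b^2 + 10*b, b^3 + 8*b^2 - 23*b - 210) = b - 5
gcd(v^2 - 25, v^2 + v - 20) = v + 5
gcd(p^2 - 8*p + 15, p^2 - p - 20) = p - 5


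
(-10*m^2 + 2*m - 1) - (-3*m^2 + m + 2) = -7*m^2 + m - 3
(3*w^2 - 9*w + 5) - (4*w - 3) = 3*w^2 - 13*w + 8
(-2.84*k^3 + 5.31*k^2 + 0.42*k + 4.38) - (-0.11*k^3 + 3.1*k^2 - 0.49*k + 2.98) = -2.73*k^3 + 2.21*k^2 + 0.91*k + 1.4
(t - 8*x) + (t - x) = 2*t - 9*x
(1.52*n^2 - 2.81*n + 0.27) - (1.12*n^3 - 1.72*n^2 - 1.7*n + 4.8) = -1.12*n^3 + 3.24*n^2 - 1.11*n - 4.53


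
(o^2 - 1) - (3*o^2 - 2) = 1 - 2*o^2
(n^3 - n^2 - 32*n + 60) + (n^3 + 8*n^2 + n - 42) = 2*n^3 + 7*n^2 - 31*n + 18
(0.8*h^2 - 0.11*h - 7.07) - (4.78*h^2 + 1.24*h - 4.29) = -3.98*h^2 - 1.35*h - 2.78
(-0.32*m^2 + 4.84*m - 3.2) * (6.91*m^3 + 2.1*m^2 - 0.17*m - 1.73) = -2.2112*m^5 + 32.7724*m^4 - 11.8936*m^3 - 6.9892*m^2 - 7.8292*m + 5.536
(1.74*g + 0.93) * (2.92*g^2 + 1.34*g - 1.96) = 5.0808*g^3 + 5.0472*g^2 - 2.1642*g - 1.8228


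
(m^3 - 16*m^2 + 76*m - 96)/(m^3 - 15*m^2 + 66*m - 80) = (m - 6)/(m - 5)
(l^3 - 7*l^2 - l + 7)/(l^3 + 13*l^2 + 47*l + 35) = (l^2 - 8*l + 7)/(l^2 + 12*l + 35)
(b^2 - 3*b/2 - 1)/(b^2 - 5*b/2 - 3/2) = (b - 2)/(b - 3)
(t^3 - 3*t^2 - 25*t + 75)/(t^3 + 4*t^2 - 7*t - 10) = (t^2 - 8*t + 15)/(t^2 - t - 2)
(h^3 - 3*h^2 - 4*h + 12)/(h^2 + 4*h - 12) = (h^2 - h - 6)/(h + 6)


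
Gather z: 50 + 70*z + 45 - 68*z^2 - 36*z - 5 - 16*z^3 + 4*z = -16*z^3 - 68*z^2 + 38*z + 90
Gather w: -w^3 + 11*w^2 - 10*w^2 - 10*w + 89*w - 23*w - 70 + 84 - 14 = -w^3 + w^2 + 56*w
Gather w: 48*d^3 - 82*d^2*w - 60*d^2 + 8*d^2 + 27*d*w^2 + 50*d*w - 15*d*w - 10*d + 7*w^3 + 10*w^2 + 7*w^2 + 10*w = 48*d^3 - 52*d^2 - 10*d + 7*w^3 + w^2*(27*d + 17) + w*(-82*d^2 + 35*d + 10)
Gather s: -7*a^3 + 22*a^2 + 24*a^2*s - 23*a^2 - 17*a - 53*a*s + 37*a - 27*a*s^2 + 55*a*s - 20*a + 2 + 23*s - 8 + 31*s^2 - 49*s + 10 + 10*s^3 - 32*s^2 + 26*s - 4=-7*a^3 - a^2 + 10*s^3 + s^2*(-27*a - 1) + s*(24*a^2 + 2*a)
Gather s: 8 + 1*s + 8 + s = 2*s + 16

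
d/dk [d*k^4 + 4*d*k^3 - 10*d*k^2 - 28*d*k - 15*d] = 4*d*(k^3 + 3*k^2 - 5*k - 7)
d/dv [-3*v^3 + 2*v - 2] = 2 - 9*v^2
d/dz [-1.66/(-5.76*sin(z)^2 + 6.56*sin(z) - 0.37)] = (10.8896 - 19.1232*sin(z))*cos(z)/(5.76*sin(z)^2 - 6.56*sin(z) + 0.37)^2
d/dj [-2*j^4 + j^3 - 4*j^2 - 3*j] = -8*j^3 + 3*j^2 - 8*j - 3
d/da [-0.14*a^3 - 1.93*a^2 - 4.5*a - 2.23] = -0.42*a^2 - 3.86*a - 4.5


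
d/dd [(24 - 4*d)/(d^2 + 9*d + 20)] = 4*(d^2 - 12*d - 74)/(d^4 + 18*d^3 + 121*d^2 + 360*d + 400)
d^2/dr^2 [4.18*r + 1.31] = 0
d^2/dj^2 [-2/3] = 0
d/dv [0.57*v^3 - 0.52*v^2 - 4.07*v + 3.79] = 1.71*v^2 - 1.04*v - 4.07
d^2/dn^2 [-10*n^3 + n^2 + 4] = 2 - 60*n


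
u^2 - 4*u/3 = u*(u - 4/3)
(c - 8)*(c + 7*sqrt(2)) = c^2 - 8*c + 7*sqrt(2)*c - 56*sqrt(2)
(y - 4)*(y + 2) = y^2 - 2*y - 8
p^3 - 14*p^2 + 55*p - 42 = (p - 7)*(p - 6)*(p - 1)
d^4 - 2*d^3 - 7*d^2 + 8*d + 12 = (d - 3)*(d - 2)*(d + 1)*(d + 2)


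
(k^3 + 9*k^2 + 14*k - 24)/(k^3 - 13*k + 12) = (k + 6)/(k - 3)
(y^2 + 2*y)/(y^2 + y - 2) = y/(y - 1)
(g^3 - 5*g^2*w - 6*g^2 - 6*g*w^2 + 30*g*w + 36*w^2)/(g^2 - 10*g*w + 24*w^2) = (-g^2 - g*w + 6*g + 6*w)/(-g + 4*w)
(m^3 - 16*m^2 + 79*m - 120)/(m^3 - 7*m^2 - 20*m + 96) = (m - 5)/(m + 4)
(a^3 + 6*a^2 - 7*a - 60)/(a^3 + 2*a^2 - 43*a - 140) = (a - 3)/(a - 7)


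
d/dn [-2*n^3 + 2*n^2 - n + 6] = -6*n^2 + 4*n - 1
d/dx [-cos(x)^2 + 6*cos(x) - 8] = 2*(cos(x) - 3)*sin(x)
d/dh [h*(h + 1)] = 2*h + 1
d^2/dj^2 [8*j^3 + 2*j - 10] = 48*j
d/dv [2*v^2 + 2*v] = 4*v + 2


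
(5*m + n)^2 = 25*m^2 + 10*m*n + n^2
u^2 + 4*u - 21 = (u - 3)*(u + 7)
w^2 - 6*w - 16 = (w - 8)*(w + 2)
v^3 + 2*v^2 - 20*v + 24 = (v - 2)^2*(v + 6)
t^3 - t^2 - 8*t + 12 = (t - 2)^2*(t + 3)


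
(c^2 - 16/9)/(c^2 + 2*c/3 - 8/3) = (c + 4/3)/(c + 2)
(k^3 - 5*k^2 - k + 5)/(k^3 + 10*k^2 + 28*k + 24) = (k^3 - 5*k^2 - k + 5)/(k^3 + 10*k^2 + 28*k + 24)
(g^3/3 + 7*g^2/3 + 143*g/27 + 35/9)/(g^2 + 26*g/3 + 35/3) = (3*g^2 + 16*g + 21)/(9*(g + 7))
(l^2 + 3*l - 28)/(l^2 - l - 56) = (l - 4)/(l - 8)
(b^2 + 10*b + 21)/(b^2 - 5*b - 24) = (b + 7)/(b - 8)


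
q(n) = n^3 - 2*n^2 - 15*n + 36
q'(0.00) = -15.00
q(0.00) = 36.00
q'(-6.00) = 117.00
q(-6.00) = -162.00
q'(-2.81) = 19.93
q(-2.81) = 40.17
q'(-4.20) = 54.72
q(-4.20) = -10.37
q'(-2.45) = 12.81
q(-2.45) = 46.04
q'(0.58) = -16.31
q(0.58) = 26.82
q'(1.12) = -15.72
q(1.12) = 18.10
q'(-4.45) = 62.21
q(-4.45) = -24.98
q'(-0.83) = -9.61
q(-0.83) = 46.50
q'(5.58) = 56.09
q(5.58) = 63.77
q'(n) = 3*n^2 - 4*n - 15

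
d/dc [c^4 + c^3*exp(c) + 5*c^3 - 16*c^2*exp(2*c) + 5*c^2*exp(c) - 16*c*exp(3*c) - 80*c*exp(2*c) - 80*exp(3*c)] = c^3*exp(c) + 4*c^3 - 32*c^2*exp(2*c) + 8*c^2*exp(c) + 15*c^2 - 48*c*exp(3*c) - 192*c*exp(2*c) + 10*c*exp(c) - 256*exp(3*c) - 80*exp(2*c)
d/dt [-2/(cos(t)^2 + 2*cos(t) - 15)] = -4*(cos(t) + 1)*sin(t)/(cos(t)^2 + 2*cos(t) - 15)^2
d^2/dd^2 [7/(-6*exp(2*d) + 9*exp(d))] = 7*((2*exp(d) - 3)*(8*exp(d) - 3) - 2*(4*exp(d) - 3)^2)*exp(-d)/(3*(2*exp(d) - 3)^3)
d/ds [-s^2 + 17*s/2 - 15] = 17/2 - 2*s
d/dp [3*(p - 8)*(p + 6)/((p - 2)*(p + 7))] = 3*(7*p^2 + 68*p + 268)/(p^4 + 10*p^3 - 3*p^2 - 140*p + 196)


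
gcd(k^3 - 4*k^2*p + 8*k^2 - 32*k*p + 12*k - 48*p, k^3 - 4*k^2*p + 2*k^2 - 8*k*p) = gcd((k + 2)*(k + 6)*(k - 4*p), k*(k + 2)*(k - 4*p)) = -k^2 + 4*k*p - 2*k + 8*p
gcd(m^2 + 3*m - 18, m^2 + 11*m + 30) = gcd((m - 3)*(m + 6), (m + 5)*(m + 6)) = m + 6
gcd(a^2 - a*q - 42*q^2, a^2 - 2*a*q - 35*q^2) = -a + 7*q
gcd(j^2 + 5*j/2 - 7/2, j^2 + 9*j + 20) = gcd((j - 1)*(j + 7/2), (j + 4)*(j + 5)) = 1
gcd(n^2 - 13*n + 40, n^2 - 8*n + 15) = n - 5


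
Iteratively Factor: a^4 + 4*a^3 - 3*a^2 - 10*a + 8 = (a + 2)*(a^3 + 2*a^2 - 7*a + 4) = (a - 1)*(a + 2)*(a^2 + 3*a - 4) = (a - 1)*(a + 2)*(a + 4)*(a - 1)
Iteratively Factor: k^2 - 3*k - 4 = (k + 1)*(k - 4)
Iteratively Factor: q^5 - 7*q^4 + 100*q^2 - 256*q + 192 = (q - 3)*(q^4 - 4*q^3 - 12*q^2 + 64*q - 64) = (q - 3)*(q - 2)*(q^3 - 2*q^2 - 16*q + 32) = (q - 4)*(q - 3)*(q - 2)*(q^2 + 2*q - 8) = (q - 4)*(q - 3)*(q - 2)*(q + 4)*(q - 2)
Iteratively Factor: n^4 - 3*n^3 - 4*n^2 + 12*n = (n + 2)*(n^3 - 5*n^2 + 6*n) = (n - 2)*(n + 2)*(n^2 - 3*n) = n*(n - 2)*(n + 2)*(n - 3)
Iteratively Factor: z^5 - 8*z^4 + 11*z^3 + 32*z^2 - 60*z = (z - 5)*(z^4 - 3*z^3 - 4*z^2 + 12*z) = (z - 5)*(z - 3)*(z^3 - 4*z) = (z - 5)*(z - 3)*(z + 2)*(z^2 - 2*z) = (z - 5)*(z - 3)*(z - 2)*(z + 2)*(z)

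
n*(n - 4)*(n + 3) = n^3 - n^2 - 12*n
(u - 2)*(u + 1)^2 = u^3 - 3*u - 2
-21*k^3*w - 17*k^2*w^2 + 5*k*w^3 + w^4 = w*(-3*k + w)*(k + w)*(7*k + w)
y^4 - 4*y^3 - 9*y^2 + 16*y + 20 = (y - 5)*(y - 2)*(y + 1)*(y + 2)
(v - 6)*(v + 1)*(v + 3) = v^3 - 2*v^2 - 21*v - 18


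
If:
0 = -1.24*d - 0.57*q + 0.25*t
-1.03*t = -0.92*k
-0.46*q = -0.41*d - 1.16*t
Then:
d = -0.6792687476682*t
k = 1.1195652173913*t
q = 1.91630394229573*t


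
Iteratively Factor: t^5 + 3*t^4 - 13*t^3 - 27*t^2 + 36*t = (t)*(t^4 + 3*t^3 - 13*t^2 - 27*t + 36) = t*(t - 1)*(t^3 + 4*t^2 - 9*t - 36) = t*(t - 3)*(t - 1)*(t^2 + 7*t + 12) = t*(t - 3)*(t - 1)*(t + 3)*(t + 4)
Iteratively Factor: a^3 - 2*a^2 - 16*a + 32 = (a - 4)*(a^2 + 2*a - 8) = (a - 4)*(a - 2)*(a + 4)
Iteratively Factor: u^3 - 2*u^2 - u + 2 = (u - 2)*(u^2 - 1) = (u - 2)*(u + 1)*(u - 1)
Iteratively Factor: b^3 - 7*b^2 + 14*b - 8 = (b - 1)*(b^2 - 6*b + 8) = (b - 2)*(b - 1)*(b - 4)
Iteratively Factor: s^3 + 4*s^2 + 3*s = (s + 3)*(s^2 + s) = (s + 1)*(s + 3)*(s)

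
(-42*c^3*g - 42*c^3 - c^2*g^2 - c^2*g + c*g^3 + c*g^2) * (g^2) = -42*c^3*g^3 - 42*c^3*g^2 - c^2*g^4 - c^2*g^3 + c*g^5 + c*g^4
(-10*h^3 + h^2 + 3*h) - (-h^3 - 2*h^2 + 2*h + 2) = -9*h^3 + 3*h^2 + h - 2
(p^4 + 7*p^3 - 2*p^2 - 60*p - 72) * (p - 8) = p^5 - p^4 - 58*p^3 - 44*p^2 + 408*p + 576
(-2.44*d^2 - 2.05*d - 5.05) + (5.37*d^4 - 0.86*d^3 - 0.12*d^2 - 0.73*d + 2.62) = 5.37*d^4 - 0.86*d^3 - 2.56*d^2 - 2.78*d - 2.43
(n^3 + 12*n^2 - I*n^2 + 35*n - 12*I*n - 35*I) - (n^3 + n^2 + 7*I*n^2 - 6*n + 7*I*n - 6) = 11*n^2 - 8*I*n^2 + 41*n - 19*I*n + 6 - 35*I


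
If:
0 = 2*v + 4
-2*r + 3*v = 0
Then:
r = -3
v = -2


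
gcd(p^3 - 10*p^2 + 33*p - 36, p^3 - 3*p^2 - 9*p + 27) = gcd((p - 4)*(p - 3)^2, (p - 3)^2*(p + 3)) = p^2 - 6*p + 9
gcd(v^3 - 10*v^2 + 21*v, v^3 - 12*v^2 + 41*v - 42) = v^2 - 10*v + 21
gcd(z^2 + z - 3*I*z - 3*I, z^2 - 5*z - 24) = 1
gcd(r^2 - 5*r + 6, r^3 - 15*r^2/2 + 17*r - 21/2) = r - 3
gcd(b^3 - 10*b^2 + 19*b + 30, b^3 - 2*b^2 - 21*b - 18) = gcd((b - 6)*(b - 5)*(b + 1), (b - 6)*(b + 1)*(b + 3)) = b^2 - 5*b - 6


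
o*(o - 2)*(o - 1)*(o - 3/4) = o^4 - 15*o^3/4 + 17*o^2/4 - 3*o/2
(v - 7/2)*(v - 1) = v^2 - 9*v/2 + 7/2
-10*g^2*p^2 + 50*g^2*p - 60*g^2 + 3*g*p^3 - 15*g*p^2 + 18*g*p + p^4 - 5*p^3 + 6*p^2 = (-2*g + p)*(5*g + p)*(p - 3)*(p - 2)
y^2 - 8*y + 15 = (y - 5)*(y - 3)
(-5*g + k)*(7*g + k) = -35*g^2 + 2*g*k + k^2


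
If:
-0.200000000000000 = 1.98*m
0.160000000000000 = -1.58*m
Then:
No Solution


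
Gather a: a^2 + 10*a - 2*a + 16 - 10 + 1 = a^2 + 8*a + 7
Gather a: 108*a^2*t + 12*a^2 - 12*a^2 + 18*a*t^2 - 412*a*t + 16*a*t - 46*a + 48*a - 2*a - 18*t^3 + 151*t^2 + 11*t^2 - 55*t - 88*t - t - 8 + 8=108*a^2*t + a*(18*t^2 - 396*t) - 18*t^3 + 162*t^2 - 144*t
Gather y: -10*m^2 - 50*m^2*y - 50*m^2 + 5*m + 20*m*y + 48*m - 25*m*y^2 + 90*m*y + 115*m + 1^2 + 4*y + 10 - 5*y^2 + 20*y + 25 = -60*m^2 + 168*m + y^2*(-25*m - 5) + y*(-50*m^2 + 110*m + 24) + 36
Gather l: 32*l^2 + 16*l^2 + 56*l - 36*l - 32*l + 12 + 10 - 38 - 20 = 48*l^2 - 12*l - 36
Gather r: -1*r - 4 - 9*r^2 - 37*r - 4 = -9*r^2 - 38*r - 8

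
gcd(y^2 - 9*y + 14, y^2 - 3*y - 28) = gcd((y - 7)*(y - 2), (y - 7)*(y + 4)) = y - 7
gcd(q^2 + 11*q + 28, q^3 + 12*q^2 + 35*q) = q + 7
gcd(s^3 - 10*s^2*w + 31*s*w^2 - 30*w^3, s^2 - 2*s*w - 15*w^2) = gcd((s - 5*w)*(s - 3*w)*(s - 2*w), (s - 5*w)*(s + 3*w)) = s - 5*w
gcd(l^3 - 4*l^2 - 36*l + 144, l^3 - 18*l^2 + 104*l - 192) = l^2 - 10*l + 24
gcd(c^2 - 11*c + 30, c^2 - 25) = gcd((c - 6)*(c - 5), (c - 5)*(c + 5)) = c - 5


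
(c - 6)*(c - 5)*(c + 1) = c^3 - 10*c^2 + 19*c + 30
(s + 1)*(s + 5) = s^2 + 6*s + 5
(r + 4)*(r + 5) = r^2 + 9*r + 20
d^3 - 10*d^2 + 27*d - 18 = (d - 6)*(d - 3)*(d - 1)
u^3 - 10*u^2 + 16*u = u*(u - 8)*(u - 2)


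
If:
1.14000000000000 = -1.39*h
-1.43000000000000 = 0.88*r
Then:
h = -0.82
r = -1.62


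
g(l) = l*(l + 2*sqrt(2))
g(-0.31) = -0.78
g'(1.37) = 5.57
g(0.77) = 2.77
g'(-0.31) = 2.21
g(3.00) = 17.49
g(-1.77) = -1.87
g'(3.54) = 9.91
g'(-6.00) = -9.17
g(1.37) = 5.75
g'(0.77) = 4.37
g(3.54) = 22.54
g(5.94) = 52.08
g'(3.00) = 8.83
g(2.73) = 15.17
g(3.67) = 23.85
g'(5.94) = 14.71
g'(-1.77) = -0.71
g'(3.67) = 10.17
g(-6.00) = 19.03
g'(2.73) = 8.29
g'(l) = 2*l + 2*sqrt(2)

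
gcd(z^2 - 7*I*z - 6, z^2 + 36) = z - 6*I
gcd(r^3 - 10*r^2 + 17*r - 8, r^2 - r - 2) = 1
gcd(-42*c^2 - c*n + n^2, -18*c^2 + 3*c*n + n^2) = 6*c + n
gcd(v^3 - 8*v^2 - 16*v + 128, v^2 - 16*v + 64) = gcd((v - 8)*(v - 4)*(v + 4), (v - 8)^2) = v - 8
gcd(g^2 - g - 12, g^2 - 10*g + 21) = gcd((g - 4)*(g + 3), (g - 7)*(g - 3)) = 1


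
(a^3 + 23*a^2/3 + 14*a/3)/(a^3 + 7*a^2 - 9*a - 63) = a*(3*a + 2)/(3*(a^2 - 9))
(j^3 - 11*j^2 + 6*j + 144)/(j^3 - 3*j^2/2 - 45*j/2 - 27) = 2*(j - 8)/(2*j + 3)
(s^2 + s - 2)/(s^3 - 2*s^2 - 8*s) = (s - 1)/(s*(s - 4))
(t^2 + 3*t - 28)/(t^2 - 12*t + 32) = (t + 7)/(t - 8)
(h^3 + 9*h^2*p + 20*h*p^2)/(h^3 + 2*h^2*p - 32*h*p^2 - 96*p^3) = h*(-h - 5*p)/(-h^2 + 2*h*p + 24*p^2)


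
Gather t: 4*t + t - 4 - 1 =5*t - 5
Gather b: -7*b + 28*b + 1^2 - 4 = 21*b - 3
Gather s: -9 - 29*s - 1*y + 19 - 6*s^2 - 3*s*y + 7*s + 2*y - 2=-6*s^2 + s*(-3*y - 22) + y + 8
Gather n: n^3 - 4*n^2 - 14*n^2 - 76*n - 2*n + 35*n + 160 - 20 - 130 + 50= n^3 - 18*n^2 - 43*n + 60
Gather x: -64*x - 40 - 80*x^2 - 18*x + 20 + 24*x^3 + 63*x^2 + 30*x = 24*x^3 - 17*x^2 - 52*x - 20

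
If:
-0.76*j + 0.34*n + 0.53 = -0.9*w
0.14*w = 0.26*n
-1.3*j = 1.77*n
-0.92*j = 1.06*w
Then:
No Solution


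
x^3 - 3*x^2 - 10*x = x*(x - 5)*(x + 2)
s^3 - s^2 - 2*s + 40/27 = (s - 5/3)*(s - 2/3)*(s + 4/3)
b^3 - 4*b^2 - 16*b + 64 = (b - 4)^2*(b + 4)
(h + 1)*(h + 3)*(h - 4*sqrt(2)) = h^3 - 4*sqrt(2)*h^2 + 4*h^2 - 16*sqrt(2)*h + 3*h - 12*sqrt(2)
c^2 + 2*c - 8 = (c - 2)*(c + 4)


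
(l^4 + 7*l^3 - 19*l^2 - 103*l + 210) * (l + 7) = l^5 + 14*l^4 + 30*l^3 - 236*l^2 - 511*l + 1470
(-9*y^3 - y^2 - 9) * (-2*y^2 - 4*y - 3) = 18*y^5 + 38*y^4 + 31*y^3 + 21*y^2 + 36*y + 27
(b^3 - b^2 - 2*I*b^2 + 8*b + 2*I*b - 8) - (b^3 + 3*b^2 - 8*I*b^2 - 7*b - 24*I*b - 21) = -4*b^2 + 6*I*b^2 + 15*b + 26*I*b + 13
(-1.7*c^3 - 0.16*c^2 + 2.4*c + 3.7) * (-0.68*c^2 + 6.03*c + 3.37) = 1.156*c^5 - 10.1422*c^4 - 8.3258*c^3 + 11.4168*c^2 + 30.399*c + 12.469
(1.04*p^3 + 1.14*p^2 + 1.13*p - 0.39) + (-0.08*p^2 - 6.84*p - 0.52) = 1.04*p^3 + 1.06*p^2 - 5.71*p - 0.91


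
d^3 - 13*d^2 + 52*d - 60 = (d - 6)*(d - 5)*(d - 2)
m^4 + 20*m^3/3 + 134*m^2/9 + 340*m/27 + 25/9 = (m + 1/3)*(m + 5/3)^2*(m + 3)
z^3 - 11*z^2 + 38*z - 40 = (z - 5)*(z - 4)*(z - 2)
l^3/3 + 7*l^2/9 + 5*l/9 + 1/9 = (l/3 + 1/3)*(l + 1/3)*(l + 1)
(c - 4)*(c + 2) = c^2 - 2*c - 8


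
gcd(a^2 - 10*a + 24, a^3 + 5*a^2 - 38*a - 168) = a - 6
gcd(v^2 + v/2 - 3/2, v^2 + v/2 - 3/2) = v^2 + v/2 - 3/2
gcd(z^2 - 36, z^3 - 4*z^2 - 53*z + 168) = 1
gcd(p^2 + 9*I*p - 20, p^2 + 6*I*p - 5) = p + 5*I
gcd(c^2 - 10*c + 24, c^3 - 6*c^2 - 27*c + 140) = c - 4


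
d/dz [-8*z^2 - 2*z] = -16*z - 2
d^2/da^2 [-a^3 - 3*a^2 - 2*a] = -6*a - 6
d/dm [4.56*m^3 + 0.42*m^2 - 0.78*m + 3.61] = 13.68*m^2 + 0.84*m - 0.78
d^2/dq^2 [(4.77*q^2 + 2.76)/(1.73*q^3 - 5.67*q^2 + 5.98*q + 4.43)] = (28.552266*q^6 - 196.9605*q^4 - 621.496134*q^3 + 1422.58563*q^2 - 688.40748*q + 523.270866)/(5.177717*q^9 - 50.909229*q^8 + 220.545417*q^7 - 494.45913*q^6 + 501.621864*q^5 + 93.9552089999998*q^4 - 585.537005*q^3 + 141.436167*q^2 + 352.070706*q + 86.938307)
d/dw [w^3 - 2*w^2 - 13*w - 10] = 3*w^2 - 4*w - 13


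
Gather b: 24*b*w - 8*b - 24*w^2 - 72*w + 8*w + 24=b*(24*w - 8) - 24*w^2 - 64*w + 24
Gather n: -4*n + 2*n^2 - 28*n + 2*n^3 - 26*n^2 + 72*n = 2*n^3 - 24*n^2 + 40*n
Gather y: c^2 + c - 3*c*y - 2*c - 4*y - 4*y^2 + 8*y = c^2 - c - 4*y^2 + y*(4 - 3*c)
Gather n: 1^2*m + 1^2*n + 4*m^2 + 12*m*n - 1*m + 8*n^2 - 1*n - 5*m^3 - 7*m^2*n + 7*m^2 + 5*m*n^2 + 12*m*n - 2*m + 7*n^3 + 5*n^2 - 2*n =-5*m^3 + 11*m^2 - 2*m + 7*n^3 + n^2*(5*m + 13) + n*(-7*m^2 + 24*m - 2)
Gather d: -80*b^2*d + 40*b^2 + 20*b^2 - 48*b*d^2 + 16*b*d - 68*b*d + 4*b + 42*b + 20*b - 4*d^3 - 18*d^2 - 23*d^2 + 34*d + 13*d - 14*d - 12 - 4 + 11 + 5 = 60*b^2 + 66*b - 4*d^3 + d^2*(-48*b - 41) + d*(-80*b^2 - 52*b + 33)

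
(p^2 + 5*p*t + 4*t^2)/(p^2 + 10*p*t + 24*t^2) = (p + t)/(p + 6*t)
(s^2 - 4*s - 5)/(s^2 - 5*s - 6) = (s - 5)/(s - 6)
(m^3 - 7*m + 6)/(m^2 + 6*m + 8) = (m^3 - 7*m + 6)/(m^2 + 6*m + 8)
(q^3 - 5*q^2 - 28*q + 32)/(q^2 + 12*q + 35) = (q^3 - 5*q^2 - 28*q + 32)/(q^2 + 12*q + 35)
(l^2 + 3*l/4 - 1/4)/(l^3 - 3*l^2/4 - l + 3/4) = (4*l - 1)/(4*l^2 - 7*l + 3)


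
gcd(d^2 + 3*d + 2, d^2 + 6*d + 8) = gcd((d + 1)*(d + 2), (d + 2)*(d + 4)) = d + 2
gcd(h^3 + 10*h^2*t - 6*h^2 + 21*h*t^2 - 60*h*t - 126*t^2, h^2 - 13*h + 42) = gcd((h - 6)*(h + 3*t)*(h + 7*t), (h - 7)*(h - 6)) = h - 6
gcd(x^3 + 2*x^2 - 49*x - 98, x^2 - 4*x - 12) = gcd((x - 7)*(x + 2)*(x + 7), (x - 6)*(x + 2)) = x + 2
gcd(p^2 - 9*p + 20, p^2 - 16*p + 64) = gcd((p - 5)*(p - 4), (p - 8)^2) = 1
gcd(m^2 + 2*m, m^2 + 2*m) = m^2 + 2*m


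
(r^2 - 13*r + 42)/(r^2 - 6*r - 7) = (r - 6)/(r + 1)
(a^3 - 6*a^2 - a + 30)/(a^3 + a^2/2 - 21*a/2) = 2*(a^2 - 3*a - 10)/(a*(2*a + 7))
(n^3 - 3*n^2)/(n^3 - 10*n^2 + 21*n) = n/(n - 7)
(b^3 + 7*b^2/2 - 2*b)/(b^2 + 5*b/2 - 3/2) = b*(b + 4)/(b + 3)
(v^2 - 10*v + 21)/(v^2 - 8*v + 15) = (v - 7)/(v - 5)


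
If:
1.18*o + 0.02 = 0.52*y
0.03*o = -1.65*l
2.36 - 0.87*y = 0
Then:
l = -0.02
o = 1.18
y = 2.71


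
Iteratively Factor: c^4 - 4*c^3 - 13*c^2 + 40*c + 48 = (c - 4)*(c^3 - 13*c - 12) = (c - 4)*(c + 3)*(c^2 - 3*c - 4) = (c - 4)*(c + 1)*(c + 3)*(c - 4)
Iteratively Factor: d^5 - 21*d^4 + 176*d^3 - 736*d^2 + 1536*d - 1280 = (d - 4)*(d^4 - 17*d^3 + 108*d^2 - 304*d + 320) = (d - 4)^2*(d^3 - 13*d^2 + 56*d - 80) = (d - 4)^3*(d^2 - 9*d + 20) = (d - 4)^4*(d - 5)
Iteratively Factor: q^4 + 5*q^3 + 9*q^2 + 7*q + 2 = (q + 1)*(q^3 + 4*q^2 + 5*q + 2) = (q + 1)^2*(q^2 + 3*q + 2) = (q + 1)^2*(q + 2)*(q + 1)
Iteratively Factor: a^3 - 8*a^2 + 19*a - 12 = (a - 4)*(a^2 - 4*a + 3) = (a - 4)*(a - 3)*(a - 1)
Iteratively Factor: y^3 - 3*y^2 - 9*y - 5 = (y + 1)*(y^2 - 4*y - 5) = (y + 1)^2*(y - 5)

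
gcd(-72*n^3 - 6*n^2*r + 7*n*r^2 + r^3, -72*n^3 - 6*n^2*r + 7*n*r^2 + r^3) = -72*n^3 - 6*n^2*r + 7*n*r^2 + r^3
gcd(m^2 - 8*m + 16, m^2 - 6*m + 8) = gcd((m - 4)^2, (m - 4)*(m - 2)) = m - 4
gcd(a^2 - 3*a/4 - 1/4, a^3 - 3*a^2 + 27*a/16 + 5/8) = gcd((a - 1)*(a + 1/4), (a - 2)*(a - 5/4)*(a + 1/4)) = a + 1/4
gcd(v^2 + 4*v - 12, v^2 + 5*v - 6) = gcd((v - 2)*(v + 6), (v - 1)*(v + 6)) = v + 6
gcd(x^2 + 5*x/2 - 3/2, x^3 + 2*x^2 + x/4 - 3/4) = x - 1/2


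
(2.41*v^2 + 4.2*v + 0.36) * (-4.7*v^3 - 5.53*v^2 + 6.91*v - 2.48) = -11.327*v^5 - 33.0673*v^4 - 8.2649*v^3 + 21.0544*v^2 - 7.9284*v - 0.8928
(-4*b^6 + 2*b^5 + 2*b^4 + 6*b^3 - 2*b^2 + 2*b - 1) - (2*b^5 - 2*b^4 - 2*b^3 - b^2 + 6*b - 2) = -4*b^6 + 4*b^4 + 8*b^3 - b^2 - 4*b + 1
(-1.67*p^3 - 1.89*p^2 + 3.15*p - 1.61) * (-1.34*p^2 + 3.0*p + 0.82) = 2.2378*p^5 - 2.4774*p^4 - 11.2604*p^3 + 10.0576*p^2 - 2.247*p - 1.3202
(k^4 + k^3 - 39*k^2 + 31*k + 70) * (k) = k^5 + k^4 - 39*k^3 + 31*k^2 + 70*k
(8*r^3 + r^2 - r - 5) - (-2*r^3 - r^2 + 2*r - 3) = 10*r^3 + 2*r^2 - 3*r - 2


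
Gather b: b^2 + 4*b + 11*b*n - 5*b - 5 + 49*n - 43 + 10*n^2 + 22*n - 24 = b^2 + b*(11*n - 1) + 10*n^2 + 71*n - 72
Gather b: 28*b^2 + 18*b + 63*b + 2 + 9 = 28*b^2 + 81*b + 11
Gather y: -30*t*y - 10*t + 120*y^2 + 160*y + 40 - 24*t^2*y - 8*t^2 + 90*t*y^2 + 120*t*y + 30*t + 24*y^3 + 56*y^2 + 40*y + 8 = -8*t^2 + 20*t + 24*y^3 + y^2*(90*t + 176) + y*(-24*t^2 + 90*t + 200) + 48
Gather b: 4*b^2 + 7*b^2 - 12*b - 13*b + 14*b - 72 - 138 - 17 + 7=11*b^2 - 11*b - 220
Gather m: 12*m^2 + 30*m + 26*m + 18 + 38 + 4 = 12*m^2 + 56*m + 60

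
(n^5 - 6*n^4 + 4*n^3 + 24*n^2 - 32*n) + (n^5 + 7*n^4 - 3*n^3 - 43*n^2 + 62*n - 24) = 2*n^5 + n^4 + n^3 - 19*n^2 + 30*n - 24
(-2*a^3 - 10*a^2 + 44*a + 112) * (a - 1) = -2*a^4 - 8*a^3 + 54*a^2 + 68*a - 112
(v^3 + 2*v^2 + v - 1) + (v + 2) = v^3 + 2*v^2 + 2*v + 1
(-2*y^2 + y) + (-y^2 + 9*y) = -3*y^2 + 10*y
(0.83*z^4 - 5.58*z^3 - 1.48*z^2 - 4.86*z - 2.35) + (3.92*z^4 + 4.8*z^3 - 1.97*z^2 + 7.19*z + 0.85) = 4.75*z^4 - 0.78*z^3 - 3.45*z^2 + 2.33*z - 1.5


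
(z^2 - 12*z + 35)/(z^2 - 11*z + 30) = (z - 7)/(z - 6)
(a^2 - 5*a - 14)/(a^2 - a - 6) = (a - 7)/(a - 3)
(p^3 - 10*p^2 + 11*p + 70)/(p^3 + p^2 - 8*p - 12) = (p^2 - 12*p + 35)/(p^2 - p - 6)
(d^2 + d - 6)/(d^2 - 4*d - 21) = (d - 2)/(d - 7)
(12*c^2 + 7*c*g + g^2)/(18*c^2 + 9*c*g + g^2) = (4*c + g)/(6*c + g)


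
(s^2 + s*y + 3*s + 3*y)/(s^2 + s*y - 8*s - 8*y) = (s + 3)/(s - 8)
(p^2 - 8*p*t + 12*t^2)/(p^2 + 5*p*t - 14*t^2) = (p - 6*t)/(p + 7*t)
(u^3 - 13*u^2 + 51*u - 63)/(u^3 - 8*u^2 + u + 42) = (u - 3)/(u + 2)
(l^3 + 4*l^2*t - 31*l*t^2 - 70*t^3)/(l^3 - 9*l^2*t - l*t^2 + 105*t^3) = (-l^2 - 9*l*t - 14*t^2)/(-l^2 + 4*l*t + 21*t^2)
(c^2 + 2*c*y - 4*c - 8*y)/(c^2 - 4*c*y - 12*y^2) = (4 - c)/(-c + 6*y)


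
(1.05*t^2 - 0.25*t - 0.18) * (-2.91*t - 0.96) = -3.0555*t^3 - 0.2805*t^2 + 0.7638*t + 0.1728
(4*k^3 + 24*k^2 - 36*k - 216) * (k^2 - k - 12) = 4*k^5 + 20*k^4 - 108*k^3 - 468*k^2 + 648*k + 2592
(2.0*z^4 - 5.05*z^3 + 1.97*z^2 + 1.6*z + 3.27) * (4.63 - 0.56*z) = -1.12*z^5 + 12.088*z^4 - 24.4847*z^3 + 8.2251*z^2 + 5.5768*z + 15.1401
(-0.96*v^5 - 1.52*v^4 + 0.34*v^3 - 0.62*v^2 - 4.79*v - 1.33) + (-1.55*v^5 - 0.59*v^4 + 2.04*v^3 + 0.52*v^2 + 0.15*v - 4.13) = -2.51*v^5 - 2.11*v^4 + 2.38*v^3 - 0.1*v^2 - 4.64*v - 5.46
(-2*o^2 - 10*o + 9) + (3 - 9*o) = -2*o^2 - 19*o + 12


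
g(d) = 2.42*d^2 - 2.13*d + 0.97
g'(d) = 4.84*d - 2.13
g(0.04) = 0.89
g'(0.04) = -1.94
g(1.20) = 1.90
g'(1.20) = 3.68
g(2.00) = 6.39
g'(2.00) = 7.55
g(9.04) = 179.48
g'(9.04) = 41.62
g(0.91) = 1.04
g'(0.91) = 2.27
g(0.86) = 0.93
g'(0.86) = 2.03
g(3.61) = 24.82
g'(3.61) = 15.34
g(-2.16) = 16.86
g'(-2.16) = -12.58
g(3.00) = 16.36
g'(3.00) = 12.39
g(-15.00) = 577.42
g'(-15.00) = -74.73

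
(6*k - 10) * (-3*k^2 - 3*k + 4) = -18*k^3 + 12*k^2 + 54*k - 40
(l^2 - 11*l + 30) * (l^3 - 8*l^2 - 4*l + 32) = l^5 - 19*l^4 + 114*l^3 - 164*l^2 - 472*l + 960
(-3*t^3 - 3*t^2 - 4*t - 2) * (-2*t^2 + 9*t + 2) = 6*t^5 - 21*t^4 - 25*t^3 - 38*t^2 - 26*t - 4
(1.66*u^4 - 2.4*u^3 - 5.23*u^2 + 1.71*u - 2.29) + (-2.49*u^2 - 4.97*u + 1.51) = 1.66*u^4 - 2.4*u^3 - 7.72*u^2 - 3.26*u - 0.78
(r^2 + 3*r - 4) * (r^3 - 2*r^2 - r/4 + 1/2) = r^5 + r^4 - 41*r^3/4 + 31*r^2/4 + 5*r/2 - 2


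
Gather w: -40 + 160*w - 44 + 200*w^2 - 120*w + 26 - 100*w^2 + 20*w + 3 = 100*w^2 + 60*w - 55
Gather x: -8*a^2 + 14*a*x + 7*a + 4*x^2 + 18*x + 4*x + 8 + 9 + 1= -8*a^2 + 7*a + 4*x^2 + x*(14*a + 22) + 18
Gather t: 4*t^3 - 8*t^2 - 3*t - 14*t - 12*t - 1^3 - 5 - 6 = 4*t^3 - 8*t^2 - 29*t - 12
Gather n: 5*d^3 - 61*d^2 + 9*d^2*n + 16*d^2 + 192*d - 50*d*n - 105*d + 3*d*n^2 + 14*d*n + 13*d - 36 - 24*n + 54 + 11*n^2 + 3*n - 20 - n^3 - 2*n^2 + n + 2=5*d^3 - 45*d^2 + 100*d - n^3 + n^2*(3*d + 9) + n*(9*d^2 - 36*d - 20)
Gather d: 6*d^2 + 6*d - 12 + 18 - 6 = 6*d^2 + 6*d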